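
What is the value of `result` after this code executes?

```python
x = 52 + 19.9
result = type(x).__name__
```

x is float; result = 'float'

'float'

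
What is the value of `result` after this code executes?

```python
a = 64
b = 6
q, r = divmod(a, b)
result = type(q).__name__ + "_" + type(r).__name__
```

a is int; b is int; q is int; r is int; result = 'int_int'

'int_int'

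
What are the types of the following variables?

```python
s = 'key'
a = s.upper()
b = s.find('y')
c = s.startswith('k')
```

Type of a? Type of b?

upper() returns str; find() returns int

str, int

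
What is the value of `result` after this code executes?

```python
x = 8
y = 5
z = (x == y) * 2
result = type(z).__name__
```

x is int; y is int; z is int; result = 'int'

'int'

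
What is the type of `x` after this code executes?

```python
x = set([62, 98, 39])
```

set() constructor returns set

set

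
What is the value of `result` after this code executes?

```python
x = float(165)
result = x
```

x = 165.0; result = 165.0

165.0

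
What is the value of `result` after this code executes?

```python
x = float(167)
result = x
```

x = 167.0; result = 167.0

167.0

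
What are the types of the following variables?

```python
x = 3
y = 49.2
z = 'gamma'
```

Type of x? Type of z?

x is assigned a bare integer (no decimal point), so it is an int; z is assigned a quoted string literal, so it is a str

int, str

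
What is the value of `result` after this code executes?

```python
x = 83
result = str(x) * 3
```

x = 83; result = '838383'

'838383'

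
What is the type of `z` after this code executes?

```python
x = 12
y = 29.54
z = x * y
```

int * float = float

float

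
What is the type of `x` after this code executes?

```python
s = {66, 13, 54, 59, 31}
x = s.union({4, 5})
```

set.union() returns a new set

set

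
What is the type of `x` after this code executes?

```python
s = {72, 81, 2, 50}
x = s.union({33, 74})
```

set.union() returns a new set

set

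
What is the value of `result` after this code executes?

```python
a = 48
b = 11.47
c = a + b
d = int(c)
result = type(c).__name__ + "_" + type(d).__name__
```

a is int; b is float; c is float; d is int; result = 'float_int'

'float_int'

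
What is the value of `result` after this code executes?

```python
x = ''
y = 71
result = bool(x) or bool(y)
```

x = ''; y = 71; result = True

True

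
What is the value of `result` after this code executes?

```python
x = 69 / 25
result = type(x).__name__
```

x is float; result = 'float'

'float'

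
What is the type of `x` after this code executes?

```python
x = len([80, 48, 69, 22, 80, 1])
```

len() always returns int

int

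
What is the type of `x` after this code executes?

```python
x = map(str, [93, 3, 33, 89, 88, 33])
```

map() returns a map object

map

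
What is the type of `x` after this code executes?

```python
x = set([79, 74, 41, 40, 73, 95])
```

set() constructor returns set

set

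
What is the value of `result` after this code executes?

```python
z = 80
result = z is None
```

z = 80; result = False

False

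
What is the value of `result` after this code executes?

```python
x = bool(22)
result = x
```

x = True; result = True

True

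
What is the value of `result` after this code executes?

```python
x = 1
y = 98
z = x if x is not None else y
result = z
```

x = 1; y = 98; z = 1; result = 1

1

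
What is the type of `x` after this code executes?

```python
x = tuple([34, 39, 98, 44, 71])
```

tuple() constructor returns tuple

tuple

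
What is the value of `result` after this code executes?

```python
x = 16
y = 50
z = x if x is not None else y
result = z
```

x = 16; y = 50; z = 16; result = 16

16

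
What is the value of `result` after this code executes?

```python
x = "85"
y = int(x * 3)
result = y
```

x = '85'; y = 858585; result = 858585

858585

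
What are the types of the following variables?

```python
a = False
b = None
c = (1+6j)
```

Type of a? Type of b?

a is assigned the constant False, which has type bool; b is assigned None, whose type is NoneType

bool, NoneType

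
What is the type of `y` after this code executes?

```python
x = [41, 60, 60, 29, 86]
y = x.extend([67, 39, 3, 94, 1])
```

list.extend() returns None

NoneType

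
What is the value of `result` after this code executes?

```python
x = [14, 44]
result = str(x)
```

x = [14, 44]; result = '[14, 44]'

'[14, 44]'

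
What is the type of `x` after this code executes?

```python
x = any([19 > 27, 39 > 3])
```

any() returns bool

bool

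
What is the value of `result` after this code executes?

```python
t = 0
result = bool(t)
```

t = 0; result = False

False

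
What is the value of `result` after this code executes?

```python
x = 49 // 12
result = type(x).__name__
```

x is int; result = 'int'

'int'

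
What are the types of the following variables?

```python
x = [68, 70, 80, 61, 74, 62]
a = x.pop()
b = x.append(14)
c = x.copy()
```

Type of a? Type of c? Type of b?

pop() returns element; copy() returns list; append() returns None

int, list, NoneType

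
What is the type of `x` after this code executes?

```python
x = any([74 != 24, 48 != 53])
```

any() returns bool

bool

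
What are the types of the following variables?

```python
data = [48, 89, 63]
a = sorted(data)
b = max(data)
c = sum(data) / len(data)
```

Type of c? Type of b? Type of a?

int / int = float; max of ints returns int; sorted() returns list

float, int, list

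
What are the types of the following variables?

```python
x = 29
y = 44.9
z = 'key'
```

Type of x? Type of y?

x is assigned a bare integer (no decimal point), so it is an int; y is assigned a number with a decimal point, so it is a float

int, float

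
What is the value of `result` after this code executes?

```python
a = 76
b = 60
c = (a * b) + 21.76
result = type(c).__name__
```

a is int; b is int; c is float; result = 'float'

'float'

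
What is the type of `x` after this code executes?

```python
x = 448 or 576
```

'or' returns first truthy value (int)

int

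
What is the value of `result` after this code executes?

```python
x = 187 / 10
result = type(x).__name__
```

x is float; result = 'float'

'float'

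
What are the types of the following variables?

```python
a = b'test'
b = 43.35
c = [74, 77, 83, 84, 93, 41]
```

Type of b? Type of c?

b is assigned a number with a decimal point, so it is a float; c is assigned a list literal (square brackets)

float, list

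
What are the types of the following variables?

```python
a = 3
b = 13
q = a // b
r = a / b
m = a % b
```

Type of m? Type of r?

% of ints returns int; / returns float

int, float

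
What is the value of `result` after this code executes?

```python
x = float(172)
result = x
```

x = 172.0; result = 172.0

172.0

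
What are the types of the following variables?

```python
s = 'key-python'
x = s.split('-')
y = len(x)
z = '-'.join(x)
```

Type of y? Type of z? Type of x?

len() returns int; str.join() returns str; str.split() returns list

int, str, list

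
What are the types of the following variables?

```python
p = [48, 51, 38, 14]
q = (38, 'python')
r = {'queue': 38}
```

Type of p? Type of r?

p is assigned a list literal (square brackets); r is assigned a dict literal ({key: value})

list, dict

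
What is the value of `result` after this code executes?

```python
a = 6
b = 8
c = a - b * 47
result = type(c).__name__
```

a is int; b is int; c is int; result = 'int'

'int'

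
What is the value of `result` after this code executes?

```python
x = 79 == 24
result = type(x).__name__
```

x is bool; result = 'bool'

'bool'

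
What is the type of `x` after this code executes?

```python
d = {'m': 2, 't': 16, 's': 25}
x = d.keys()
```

.keys() returns dict_keys view

dict_keys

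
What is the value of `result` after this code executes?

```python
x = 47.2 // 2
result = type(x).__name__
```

x is float; result = 'float'

'float'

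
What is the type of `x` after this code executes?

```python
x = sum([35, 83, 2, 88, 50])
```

sum() of ints returns int

int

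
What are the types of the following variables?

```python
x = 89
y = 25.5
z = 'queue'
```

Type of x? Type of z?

x is assigned a bare integer (no decimal point), so it is an int; z is assigned a quoted string literal, so it is a str

int, str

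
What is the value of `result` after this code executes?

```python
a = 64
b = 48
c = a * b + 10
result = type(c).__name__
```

a is int; b is int; c is int; result = 'int'

'int'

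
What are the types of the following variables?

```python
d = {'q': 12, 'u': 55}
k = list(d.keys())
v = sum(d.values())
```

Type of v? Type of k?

sum of ints is int; list() converts to list

int, list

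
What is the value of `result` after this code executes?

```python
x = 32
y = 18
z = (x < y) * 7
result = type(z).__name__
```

x is int; y is int; z is int; result = 'int'

'int'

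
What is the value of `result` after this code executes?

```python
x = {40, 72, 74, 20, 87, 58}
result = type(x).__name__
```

x is set; result = 'set'

'set'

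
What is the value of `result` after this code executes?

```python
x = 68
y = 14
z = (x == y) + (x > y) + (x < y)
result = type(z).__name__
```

x is int; y is int; z is int; result = 'int'

'int'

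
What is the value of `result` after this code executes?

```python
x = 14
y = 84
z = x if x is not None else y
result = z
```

x = 14; y = 84; z = 14; result = 14

14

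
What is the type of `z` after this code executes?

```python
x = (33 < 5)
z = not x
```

'not' returns bool

bool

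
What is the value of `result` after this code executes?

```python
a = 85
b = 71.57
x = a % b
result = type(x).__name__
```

a is int; b is float; x is float; result = 'float'

'float'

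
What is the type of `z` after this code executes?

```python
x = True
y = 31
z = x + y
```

bool + int = int (bool is subclass of int)

int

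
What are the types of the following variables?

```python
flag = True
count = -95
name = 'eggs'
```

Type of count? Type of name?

count is assigned a bare integer (no decimal point), so it is an int; name is assigned a quoted string literal, so it is a str

int, str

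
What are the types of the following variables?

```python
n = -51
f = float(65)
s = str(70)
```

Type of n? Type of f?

n is assigned a bare integer (no decimal point), so it is an int; f is assigned the result of calling float(), which returns a float

int, float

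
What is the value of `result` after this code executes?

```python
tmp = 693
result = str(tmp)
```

tmp = 693; result = '693'

'693'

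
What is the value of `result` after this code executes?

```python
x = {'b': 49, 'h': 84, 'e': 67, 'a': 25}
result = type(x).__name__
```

x is dict; result = 'dict'

'dict'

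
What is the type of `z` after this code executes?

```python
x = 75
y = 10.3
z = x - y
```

int - float = float

float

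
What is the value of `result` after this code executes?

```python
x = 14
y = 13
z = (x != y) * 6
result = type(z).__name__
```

x is int; y is int; z is int; result = 'int'

'int'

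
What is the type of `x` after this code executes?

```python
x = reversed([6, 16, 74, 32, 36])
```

reversed() on a list returns list_reverseiterator

list_reverseiterator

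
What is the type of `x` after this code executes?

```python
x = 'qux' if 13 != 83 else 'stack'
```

Both branches of conditional are str

str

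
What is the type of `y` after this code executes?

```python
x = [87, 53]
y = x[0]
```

Indexing list[int] returns int

int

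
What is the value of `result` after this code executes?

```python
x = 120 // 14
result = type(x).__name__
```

x is int; result = 'int'

'int'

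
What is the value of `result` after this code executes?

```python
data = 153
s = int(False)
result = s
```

data = 153; s = 0; result = 0

0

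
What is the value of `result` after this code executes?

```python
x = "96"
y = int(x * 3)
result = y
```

x = '96'; y = 969696; result = 969696

969696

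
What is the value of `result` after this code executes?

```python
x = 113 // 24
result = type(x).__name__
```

x is int; result = 'int'

'int'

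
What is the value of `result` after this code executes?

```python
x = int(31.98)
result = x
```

x = 31; result = 31

31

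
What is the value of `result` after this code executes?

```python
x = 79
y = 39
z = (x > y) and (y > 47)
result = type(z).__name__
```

x is int; y is int; z is bool; result = 'bool'

'bool'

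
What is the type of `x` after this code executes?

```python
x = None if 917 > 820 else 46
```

917 > 820 is True, so the if branch is taken

NoneType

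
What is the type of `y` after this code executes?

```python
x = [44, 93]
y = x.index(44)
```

list.index() returns int

int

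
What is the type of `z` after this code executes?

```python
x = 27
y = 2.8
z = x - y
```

int - float = float

float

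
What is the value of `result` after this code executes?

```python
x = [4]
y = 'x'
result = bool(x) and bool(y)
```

x = [4]; y = 'x'; result = True

True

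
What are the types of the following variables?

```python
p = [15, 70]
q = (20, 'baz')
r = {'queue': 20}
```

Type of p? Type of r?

p is assigned a list literal (square brackets); r is assigned a dict literal ({key: value})

list, dict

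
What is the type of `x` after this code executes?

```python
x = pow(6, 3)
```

pow(int, int) returns int

int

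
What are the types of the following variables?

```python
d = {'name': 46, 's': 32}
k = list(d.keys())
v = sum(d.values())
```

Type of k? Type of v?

list() converts to list; sum of ints is int

list, int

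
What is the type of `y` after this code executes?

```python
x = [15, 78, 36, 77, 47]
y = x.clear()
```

list.clear() returns None

NoneType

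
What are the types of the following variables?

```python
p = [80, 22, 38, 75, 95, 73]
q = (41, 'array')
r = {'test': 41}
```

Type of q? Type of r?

q is assigned a tuple (parenthesized, comma-separated values); r is assigned a dict literal ({key: value})

tuple, dict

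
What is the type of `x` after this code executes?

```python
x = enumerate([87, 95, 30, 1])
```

enumerate() returns an enumerate object

enumerate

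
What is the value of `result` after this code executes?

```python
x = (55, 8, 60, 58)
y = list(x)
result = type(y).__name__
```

x is tuple; y is list; result = 'list'

'list'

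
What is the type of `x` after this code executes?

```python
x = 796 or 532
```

'or' returns first truthy value (int)

int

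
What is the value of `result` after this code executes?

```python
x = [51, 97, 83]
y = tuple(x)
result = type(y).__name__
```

x is list; y is tuple; result = 'tuple'

'tuple'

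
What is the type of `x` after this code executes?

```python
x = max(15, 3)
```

max() of ints returns int

int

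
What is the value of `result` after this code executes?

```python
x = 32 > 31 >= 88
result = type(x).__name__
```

x is bool; result = 'bool'

'bool'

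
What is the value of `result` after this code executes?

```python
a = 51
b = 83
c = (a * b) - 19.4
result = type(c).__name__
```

a is int; b is int; c is float; result = 'float'

'float'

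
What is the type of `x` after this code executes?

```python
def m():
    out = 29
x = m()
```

Function without return returns None

NoneType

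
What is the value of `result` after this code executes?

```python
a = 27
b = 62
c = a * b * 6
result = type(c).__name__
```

a is int; b is int; c is int; result = 'int'

'int'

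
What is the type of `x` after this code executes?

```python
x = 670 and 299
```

'and' with truthy values returns last operand (int)

int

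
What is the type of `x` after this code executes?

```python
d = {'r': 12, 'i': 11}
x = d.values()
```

.values() returns dict_values view

dict_values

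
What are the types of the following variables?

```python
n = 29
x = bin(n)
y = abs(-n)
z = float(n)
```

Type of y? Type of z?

abs() of int returns int; float() returns float

int, float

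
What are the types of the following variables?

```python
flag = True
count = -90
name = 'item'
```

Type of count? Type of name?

count is assigned a bare integer (no decimal point), so it is an int; name is assigned a quoted string literal, so it is a str

int, str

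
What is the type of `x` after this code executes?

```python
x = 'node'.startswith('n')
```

str.startswith() returns bool

bool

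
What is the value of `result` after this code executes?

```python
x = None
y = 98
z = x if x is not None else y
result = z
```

x = None; y = 98; z = 98; result = 98

98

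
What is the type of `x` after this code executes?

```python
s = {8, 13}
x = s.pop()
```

Popping from set[int] returns int

int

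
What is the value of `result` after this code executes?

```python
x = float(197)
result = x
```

x = 197.0; result = 197.0

197.0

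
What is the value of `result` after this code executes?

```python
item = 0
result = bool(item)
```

item = 0; result = False

False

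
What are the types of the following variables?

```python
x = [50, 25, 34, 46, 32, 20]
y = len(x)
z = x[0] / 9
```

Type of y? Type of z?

len() returns int; int / int = float

int, float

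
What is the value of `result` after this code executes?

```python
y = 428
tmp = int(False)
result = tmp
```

y = 428; tmp = 0; result = 0

0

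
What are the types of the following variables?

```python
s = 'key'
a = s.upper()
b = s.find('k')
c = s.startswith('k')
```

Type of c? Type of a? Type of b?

startswith() returns bool; upper() returns str; find() returns int

bool, str, int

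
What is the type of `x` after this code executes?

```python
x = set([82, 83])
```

set() constructor returns set

set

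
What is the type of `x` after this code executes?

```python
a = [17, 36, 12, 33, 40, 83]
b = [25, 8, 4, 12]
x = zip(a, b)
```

zip() returns a zip object

zip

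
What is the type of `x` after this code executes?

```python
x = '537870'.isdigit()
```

str.isdigit() returns bool

bool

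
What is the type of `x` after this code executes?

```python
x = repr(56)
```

repr() returns str

str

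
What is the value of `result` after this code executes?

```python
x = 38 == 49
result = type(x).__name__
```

x is bool; result = 'bool'

'bool'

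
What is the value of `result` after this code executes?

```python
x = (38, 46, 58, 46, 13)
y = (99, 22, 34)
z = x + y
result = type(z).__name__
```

x is tuple; y is tuple; z is tuple; result = 'tuple'

'tuple'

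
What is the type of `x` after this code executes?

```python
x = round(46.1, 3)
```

round() with decimal places returns float

float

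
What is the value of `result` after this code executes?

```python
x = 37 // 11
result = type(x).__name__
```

x is int; result = 'int'

'int'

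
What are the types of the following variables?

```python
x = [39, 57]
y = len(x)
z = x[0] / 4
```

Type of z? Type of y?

int / int = float; len() returns int

float, int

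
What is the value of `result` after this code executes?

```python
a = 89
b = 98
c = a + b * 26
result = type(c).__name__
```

a is int; b is int; c is int; result = 'int'

'int'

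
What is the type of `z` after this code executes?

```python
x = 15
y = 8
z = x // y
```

int // int = int

int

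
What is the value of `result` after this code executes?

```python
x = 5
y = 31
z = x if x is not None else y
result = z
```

x = 5; y = 31; z = 5; result = 5

5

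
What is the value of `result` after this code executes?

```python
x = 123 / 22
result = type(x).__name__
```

x is float; result = 'float'

'float'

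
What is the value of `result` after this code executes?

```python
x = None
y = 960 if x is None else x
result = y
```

x = None; y = 960; result = 960

960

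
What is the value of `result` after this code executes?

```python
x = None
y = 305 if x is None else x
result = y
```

x = None; y = 305; result = 305

305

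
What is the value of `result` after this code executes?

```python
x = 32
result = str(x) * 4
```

x = 32; result = '32323232'

'32323232'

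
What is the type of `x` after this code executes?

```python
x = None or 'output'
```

'or' with None returns the other truthy value (str)

str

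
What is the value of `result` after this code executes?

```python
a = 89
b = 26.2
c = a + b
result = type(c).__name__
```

a is int; b is float; c is float; result = 'float'

'float'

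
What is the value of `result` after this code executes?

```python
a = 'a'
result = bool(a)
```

a = 'a'; result = True

True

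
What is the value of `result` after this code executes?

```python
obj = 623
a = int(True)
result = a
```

obj = 623; a = 1; result = 1

1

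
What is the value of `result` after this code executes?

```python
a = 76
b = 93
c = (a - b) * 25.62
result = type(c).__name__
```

a is int; b is int; c is float; result = 'float'

'float'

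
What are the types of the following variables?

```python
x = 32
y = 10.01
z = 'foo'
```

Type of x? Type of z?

x is assigned a bare integer (no decimal point), so it is an int; z is assigned a quoted string literal, so it is a str

int, str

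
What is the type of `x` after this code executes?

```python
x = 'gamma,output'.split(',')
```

str.split() returns list

list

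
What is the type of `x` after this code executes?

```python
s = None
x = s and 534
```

'and' returns first falsy value (None)

NoneType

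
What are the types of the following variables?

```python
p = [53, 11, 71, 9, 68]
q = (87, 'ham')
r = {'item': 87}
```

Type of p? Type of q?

p is assigned a list literal (square brackets); q is assigned a tuple (parenthesized, comma-separated values)

list, tuple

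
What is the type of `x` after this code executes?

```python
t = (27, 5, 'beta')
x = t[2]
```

Index 2 of tuple is a str literal

str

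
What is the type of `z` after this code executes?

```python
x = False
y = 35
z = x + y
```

bool + int = int (bool is subclass of int)

int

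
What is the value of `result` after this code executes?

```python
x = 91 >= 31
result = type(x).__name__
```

x is bool; result = 'bool'

'bool'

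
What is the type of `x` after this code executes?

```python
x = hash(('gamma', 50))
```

hash() returns int

int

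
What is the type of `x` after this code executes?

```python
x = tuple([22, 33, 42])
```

tuple() constructor returns tuple

tuple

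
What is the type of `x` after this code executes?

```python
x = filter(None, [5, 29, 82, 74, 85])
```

filter() returns a filter object

filter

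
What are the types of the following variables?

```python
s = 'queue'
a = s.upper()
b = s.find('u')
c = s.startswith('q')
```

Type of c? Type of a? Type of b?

startswith() returns bool; upper() returns str; find() returns int

bool, str, int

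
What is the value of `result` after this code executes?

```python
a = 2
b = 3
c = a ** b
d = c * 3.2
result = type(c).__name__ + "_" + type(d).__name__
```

a is int; b is int; c is int; d is float; result = 'int_float'

'int_float'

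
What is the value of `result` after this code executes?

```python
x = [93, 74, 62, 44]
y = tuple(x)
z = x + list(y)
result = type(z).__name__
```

x is list; y is tuple; z is list; result = 'list'

'list'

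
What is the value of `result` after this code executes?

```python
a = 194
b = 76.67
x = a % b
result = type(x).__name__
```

a is int; b is float; x is float; result = 'float'

'float'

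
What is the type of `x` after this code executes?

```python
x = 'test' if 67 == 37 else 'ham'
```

Both branches of conditional are str

str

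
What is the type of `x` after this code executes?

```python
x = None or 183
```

'or' with None returns the other truthy value

int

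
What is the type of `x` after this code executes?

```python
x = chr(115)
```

chr() returns str (single char)

str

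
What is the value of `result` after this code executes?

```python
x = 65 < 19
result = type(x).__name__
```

x is bool; result = 'bool'

'bool'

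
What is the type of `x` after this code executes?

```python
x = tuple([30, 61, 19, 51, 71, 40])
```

tuple() constructor returns tuple

tuple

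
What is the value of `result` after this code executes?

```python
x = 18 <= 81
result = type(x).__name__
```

x is bool; result = 'bool'

'bool'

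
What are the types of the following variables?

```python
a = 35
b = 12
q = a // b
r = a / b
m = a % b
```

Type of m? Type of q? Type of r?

% of ints returns int; // returns int; / returns float

int, int, float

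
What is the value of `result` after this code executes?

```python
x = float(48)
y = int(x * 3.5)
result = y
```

x = 48.0; y = 168; result = 168

168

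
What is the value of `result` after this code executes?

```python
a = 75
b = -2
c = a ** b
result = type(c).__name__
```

a is int; b is int; c is float; result = 'float'

'float'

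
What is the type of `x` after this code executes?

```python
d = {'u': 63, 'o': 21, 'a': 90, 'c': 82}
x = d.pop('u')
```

dict.pop() returns the value

int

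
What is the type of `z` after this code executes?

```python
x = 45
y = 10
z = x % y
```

int % int = int

int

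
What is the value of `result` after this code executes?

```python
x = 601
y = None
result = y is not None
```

x = 601; y = None; result = False

False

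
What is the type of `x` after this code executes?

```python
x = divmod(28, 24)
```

divmod() returns tuple of (quotient, remainder)

tuple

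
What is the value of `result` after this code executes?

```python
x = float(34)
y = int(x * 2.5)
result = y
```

x = 34.0; y = 85; result = 85

85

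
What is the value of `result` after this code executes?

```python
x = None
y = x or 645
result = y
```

x = None; y = 645; result = 645

645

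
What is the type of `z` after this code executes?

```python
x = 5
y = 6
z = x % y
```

int % int = int

int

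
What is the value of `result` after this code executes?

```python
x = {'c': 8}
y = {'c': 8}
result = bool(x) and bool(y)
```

x = {'c': 8}; y = {'c': 8}; result = True

True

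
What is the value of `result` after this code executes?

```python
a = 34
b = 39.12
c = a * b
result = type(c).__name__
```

a is int; b is float; c is float; result = 'float'

'float'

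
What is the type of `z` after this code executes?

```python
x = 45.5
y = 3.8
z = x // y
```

float // float = float

float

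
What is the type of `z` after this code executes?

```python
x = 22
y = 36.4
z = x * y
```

int * float = float

float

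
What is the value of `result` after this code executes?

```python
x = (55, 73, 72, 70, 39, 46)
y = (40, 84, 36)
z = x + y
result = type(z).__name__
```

x is tuple; y is tuple; z is tuple; result = 'tuple'

'tuple'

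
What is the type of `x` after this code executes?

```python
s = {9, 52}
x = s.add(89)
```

set.add() returns None (mutates in place)

NoneType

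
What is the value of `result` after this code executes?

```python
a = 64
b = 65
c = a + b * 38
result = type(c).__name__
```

a is int; b is int; c is int; result = 'int'

'int'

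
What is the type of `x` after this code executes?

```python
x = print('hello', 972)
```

print() returns None

NoneType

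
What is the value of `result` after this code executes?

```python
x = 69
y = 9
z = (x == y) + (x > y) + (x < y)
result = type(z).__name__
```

x is int; y is int; z is int; result = 'int'

'int'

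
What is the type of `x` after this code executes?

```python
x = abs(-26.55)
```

abs() of float returns float

float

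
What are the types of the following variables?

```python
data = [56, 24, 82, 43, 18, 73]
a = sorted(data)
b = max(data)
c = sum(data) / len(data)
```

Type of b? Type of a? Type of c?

max of ints returns int; sorted() returns list; int / int = float

int, list, float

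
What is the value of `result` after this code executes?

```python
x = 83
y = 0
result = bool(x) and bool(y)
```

x = 83; y = 0; result = False

False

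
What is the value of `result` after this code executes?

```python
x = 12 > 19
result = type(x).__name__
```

x is bool; result = 'bool'

'bool'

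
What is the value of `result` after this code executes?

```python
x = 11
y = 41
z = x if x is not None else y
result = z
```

x = 11; y = 41; z = 11; result = 11

11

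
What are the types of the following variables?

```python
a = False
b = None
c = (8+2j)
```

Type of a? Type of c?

a is assigned the constant False, which has type bool; c is assigned (8+2j), an int plus an imaginary literal (j suffix), which evaluates to complex

bool, complex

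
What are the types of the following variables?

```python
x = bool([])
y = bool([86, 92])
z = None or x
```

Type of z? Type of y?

None or bool returns the bool; bool() returns bool

bool, bool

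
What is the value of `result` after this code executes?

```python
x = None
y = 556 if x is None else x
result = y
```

x = None; y = 556; result = 556

556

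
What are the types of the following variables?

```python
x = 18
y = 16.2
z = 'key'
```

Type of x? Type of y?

x is assigned a bare integer (no decimal point), so it is an int; y is assigned a number with a decimal point, so it is a float

int, float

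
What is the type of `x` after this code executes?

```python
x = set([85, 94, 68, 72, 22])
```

set() constructor returns set

set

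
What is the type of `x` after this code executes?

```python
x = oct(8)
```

oct() returns str representation

str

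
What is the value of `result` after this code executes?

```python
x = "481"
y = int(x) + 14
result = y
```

x = '481'; y = 495; result = 495

495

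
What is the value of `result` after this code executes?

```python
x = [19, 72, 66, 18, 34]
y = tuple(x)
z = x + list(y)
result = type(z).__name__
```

x is list; y is tuple; z is list; result = 'list'

'list'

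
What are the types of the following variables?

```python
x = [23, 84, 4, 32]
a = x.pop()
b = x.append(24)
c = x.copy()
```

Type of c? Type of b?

copy() returns list; append() returns None

list, NoneType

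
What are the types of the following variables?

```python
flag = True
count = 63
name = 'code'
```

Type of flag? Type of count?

flag is assigned the constant True, which has type bool; count is assigned a bare integer (no decimal point), so it is an int

bool, int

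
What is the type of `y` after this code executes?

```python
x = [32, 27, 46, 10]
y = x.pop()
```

list.pop() returns the popped element

int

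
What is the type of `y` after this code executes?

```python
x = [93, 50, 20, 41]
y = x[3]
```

Indexing list[int] returns int

int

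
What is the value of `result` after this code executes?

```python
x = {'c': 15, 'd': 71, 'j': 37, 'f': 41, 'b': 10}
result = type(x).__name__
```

x is dict; result = 'dict'

'dict'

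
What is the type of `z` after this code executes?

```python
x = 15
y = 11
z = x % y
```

int % int = int

int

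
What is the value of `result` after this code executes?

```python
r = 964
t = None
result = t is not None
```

r = 964; t = None; result = False

False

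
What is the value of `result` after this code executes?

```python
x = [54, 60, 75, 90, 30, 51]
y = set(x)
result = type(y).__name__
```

x is list; y is set; result = 'set'

'set'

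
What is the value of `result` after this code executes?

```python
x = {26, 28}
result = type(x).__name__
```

x is set; result = 'set'

'set'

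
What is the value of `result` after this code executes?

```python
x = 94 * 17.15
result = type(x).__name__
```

x is float; result = 'float'

'float'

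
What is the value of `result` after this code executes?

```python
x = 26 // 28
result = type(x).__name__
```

x is int; result = 'int'

'int'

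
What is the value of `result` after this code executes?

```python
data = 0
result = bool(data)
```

data = 0; result = False

False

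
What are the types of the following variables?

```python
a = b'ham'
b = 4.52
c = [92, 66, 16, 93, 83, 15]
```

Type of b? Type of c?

b is assigned a number with a decimal point, so it is a float; c is assigned a list literal (square brackets)

float, list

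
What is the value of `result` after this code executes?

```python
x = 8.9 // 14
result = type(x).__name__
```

x is float; result = 'float'

'float'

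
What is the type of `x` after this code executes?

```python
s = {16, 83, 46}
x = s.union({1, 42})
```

set.union() returns a new set

set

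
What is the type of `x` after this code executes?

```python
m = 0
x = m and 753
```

'and' returns first falsy value (0 is int)

int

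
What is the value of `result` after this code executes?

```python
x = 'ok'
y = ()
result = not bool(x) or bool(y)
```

x = 'ok'; y = (); result = False

False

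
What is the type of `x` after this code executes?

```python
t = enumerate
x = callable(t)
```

callable() returns bool

bool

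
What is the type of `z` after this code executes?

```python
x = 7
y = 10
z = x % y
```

int % int = int

int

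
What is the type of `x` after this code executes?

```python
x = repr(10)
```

repr() returns str

str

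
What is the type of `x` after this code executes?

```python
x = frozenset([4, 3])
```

frozenset() returns frozenset

frozenset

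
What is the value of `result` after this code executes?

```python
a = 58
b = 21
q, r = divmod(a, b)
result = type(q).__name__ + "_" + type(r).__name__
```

a is int; b is int; q is int; r is int; result = 'int_int'

'int_int'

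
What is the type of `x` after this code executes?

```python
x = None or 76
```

'or' with None returns the other truthy value

int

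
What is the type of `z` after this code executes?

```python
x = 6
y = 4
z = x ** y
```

positive int ** positive int = int

int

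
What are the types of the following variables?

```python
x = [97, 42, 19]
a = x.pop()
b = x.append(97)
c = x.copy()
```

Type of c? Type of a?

copy() returns list; pop() returns element

list, int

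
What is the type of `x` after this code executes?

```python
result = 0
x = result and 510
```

'and' returns first falsy value (0 is int)

int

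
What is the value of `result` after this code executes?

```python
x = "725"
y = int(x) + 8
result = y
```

x = '725'; y = 733; result = 733

733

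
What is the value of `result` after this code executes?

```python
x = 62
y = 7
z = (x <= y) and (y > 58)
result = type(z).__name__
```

x is int; y is int; z is bool; result = 'bool'

'bool'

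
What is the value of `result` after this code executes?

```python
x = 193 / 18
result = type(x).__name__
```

x is float; result = 'float'

'float'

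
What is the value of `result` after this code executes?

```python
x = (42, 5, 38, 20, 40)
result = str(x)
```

x = (42, 5, 38, 20, 40); result = '(42, 5, 38, 20, 40)'

'(42, 5, 38, 20, 40)'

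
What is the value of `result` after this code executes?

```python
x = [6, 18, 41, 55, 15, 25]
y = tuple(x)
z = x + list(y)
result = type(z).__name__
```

x is list; y is tuple; z is list; result = 'list'

'list'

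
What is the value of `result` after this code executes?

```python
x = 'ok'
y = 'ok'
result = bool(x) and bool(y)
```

x = 'ok'; y = 'ok'; result = True

True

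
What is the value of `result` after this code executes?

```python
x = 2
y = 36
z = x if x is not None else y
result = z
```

x = 2; y = 36; z = 2; result = 2

2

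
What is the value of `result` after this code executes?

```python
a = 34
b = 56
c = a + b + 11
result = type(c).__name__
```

a is int; b is int; c is int; result = 'int'

'int'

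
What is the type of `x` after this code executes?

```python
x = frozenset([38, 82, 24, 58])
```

frozenset() returns frozenset

frozenset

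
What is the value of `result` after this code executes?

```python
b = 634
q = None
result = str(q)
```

b = 634; q = None; result = 'None'

'None'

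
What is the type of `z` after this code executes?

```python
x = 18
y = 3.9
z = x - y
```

int - float = float

float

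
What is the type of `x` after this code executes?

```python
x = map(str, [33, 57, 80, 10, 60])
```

map() returns a map object

map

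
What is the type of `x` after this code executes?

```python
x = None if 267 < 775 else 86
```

267 < 775 is True, so the if branch is taken

NoneType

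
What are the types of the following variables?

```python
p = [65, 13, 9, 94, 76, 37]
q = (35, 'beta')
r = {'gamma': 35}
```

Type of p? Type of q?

p is assigned a list literal (square brackets); q is assigned a tuple (parenthesized, comma-separated values)

list, tuple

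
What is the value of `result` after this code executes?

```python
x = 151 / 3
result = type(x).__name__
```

x is float; result = 'float'

'float'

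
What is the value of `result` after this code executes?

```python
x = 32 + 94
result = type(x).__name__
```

x is int; result = 'int'

'int'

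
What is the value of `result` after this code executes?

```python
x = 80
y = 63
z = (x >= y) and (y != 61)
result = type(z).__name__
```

x is int; y is int; z is bool; result = 'bool'

'bool'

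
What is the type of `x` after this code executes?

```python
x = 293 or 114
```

'or' returns first truthy value (int)

int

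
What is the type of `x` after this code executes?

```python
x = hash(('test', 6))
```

hash() returns int

int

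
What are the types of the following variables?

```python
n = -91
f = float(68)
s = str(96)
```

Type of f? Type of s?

f is assigned the result of calling float(), which returns a float; s is assigned the result of calling str(), which returns a str

float, str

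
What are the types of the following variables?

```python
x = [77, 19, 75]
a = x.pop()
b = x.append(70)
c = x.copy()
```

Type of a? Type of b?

pop() returns element; append() returns None

int, NoneType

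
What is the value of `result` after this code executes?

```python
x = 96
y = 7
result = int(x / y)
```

x = 96; y = 7; result = 13

13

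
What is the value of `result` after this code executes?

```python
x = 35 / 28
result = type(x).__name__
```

x is float; result = 'float'

'float'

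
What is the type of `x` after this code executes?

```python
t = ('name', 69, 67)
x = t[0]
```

Index 0 of tuple is a str literal

str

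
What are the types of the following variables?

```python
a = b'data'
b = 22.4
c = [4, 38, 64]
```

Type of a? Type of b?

a is assigned a bytes literal (b'...' prefix); b is assigned a number with a decimal point, so it is a float

bytes, float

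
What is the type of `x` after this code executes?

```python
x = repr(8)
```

repr() returns str

str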